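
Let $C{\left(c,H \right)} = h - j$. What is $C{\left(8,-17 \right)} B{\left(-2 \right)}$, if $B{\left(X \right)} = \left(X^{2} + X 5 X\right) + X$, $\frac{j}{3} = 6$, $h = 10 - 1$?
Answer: $-198$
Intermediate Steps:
$h = 9$
$j = 18$ ($j = 3 \cdot 6 = 18$)
$B{\left(X \right)} = X + 6 X^{2}$ ($B{\left(X \right)} = \left(X^{2} + 5 X X\right) + X = \left(X^{2} + 5 X^{2}\right) + X = 6 X^{2} + X = X + 6 X^{2}$)
$C{\left(c,H \right)} = -9$ ($C{\left(c,H \right)} = 9 - 18 = -9$)
$C{\left(8,-17 \right)} B{\left(-2 \right)} = - 9 \left(- 2 \left(1 + 6 \left(-2\right)\right)\right) = - 9 \left(- 2 \left(1 - 12\right)\right) = - 9 \left(\left(-2\right) \left(-11\right)\right) = \left(-9\right) 22 = -198$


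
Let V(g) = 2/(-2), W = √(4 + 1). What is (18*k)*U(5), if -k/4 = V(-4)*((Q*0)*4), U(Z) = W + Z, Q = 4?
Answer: 0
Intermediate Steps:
W = √5 ≈ 2.2361
V(g) = -1 (V(g) = 2*(-½) = -1)
U(Z) = Z + √5 (U(Z) = √5 + Z = Z + √5)
k = 0 (k = -(-4)*(4*0)*4 = -(-4)*0*4 = -(-4)*0 = -4*0 = 0)
(18*k)*U(5) = (18*0)*(5 + √5) = 0*(5 + √5) = 0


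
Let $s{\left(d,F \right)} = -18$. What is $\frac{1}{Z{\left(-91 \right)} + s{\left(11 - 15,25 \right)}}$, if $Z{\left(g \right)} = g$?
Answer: $- \frac{1}{109} \approx -0.0091743$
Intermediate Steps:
$\frac{1}{Z{\left(-91 \right)} + s{\left(11 - 15,25 \right)}} = \frac{1}{-91 - 18} = \frac{1}{-109} = - \frac{1}{109}$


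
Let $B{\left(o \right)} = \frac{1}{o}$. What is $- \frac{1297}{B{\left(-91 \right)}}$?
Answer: $118027$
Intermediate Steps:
$- \frac{1297}{B{\left(-91 \right)}} = - \frac{1297}{\frac{1}{-91}} = - \frac{1297}{- \frac{1}{91}} = \left(-1297\right) \left(-91\right) = 118027$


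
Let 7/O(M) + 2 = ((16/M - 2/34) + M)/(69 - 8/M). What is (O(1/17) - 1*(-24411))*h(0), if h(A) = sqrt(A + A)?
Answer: 0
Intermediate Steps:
h(A) = sqrt(2)*sqrt(A) (h(A) = sqrt(2*A) = sqrt(2)*sqrt(A))
O(M) = 7/(-2 + (-1/17 + M + 16/M)/(69 - 8/M)) (O(M) = 7/(-2 + ((16/M - 2/34) + M)/(69 - 8/M)) = 7/(-2 + ((16/M - 2*1/34) + M)/(69 - 8/M)) = 7/(-2 + ((16/M - 1/17) + M)/(69 - 8/M)) = 7/(-2 + ((-1/17 + 16/M) + M)/(69 - 8/M)) = 7/(-2 + (-1/17 + M + 16/M)/(69 - 8/M)))
(O(1/17) - 1*(-24411))*h(0) = (119*(-8 + 69/17)/(544 - 2347/17 + 17*(1/17)**2) - 1*(-24411))*(sqrt(2)*sqrt(0)) = (119*(-8 + 69*(1/17))/(544 - 2347*1/17 + 17*(1/17)**2) + 24411)*(sqrt(2)*0) = (119*(-8 + 69/17)/(544 - 2347/17 + 17*(1/289)) + 24411)*0 = (119*(-67/17)/(544 - 2347/17 + 1/17) + 24411)*0 = (119*(-67/17)/406 + 24411)*0 = (119*(1/406)*(-67/17) + 24411)*0 = (-67/58 + 24411)*0 = (1415771/58)*0 = 0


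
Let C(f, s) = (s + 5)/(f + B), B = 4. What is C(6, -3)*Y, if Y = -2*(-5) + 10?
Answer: 4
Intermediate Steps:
C(f, s) = (5 + s)/(4 + f) (C(f, s) = (s + 5)/(f + 4) = (5 + s)/(4 + f))
Y = 20 (Y = 10 + 10 = 20)
C(6, -3)*Y = ((5 - 3)/(4 + 6))*20 = (2/10)*20 = ((1/10)*2)*20 = (1/5)*20 = 4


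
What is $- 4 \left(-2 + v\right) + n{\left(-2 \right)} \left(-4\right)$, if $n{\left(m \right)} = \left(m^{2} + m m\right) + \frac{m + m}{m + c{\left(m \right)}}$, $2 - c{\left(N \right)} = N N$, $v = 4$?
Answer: $-44$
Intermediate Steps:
$c{\left(N \right)} = 2 - N^{2}$ ($c{\left(N \right)} = 2 - N N = 2 - N^{2}$)
$n{\left(m \right)} = 2 m^{2} + \frac{2 m}{2 + m - m^{2}}$ ($n{\left(m \right)} = \left(m^{2} + m m\right) + \frac{m + m}{m - \left(-2 + m^{2}\right)} = \left(m^{2} + m^{2}\right) + \frac{2 m}{2 + m - m^{2}} = 2 m^{2} + \frac{2 m}{2 + m - m^{2}}$)
$- 4 \left(-2 + v\right) + n{\left(-2 \right)} \left(-4\right) = - 4 \left(-2 + 4\right) + 2 \left(-2\right) \frac{1}{2 - 2 - \left(-2\right)^{2}} \left(1 + \left(-2\right)^{2} - - 2 \left(-2 + \left(-2\right)^{2}\right)\right) \left(-4\right) = \left(-4\right) 2 + 2 \left(-2\right) \frac{1}{2 - 2 - 4} \left(1 + 4 - - 2 \left(-2 + 4\right)\right) \left(-4\right) = -8 + 2 \left(-2\right) \frac{1}{2 - 2 - 4} \left(1 + 4 - \left(-2\right) 2\right) \left(-4\right) = -8 + 2 \left(-2\right) \frac{1}{-4} \left(1 + 4 + 4\right) \left(-4\right) = -8 + 2 \left(-2\right) \left(- \frac{1}{4}\right) 9 \left(-4\right) = -8 + 9 \left(-4\right) = -8 - 36 = -44$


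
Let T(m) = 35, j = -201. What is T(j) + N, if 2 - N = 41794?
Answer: -41757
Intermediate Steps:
N = -41792 (N = 2 - 1*41794 = 2 - 41794 = -41792)
T(j) + N = 35 - 41792 = -41757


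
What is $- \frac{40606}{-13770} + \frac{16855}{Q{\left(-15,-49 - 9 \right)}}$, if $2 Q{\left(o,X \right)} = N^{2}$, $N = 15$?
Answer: $\frac{1051829}{6885} \approx 152.77$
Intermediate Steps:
$Q{\left(o,X \right)} = \frac{225}{2}$ ($Q{\left(o,X \right)} = \frac{15^{2}}{2} = \frac{1}{2} \cdot 225 = \frac{225}{2}$)
$- \frac{40606}{-13770} + \frac{16855}{Q{\left(-15,-49 - 9 \right)}} = - \frac{40606}{-13770} + \frac{16855}{\frac{225}{2}} = \left(-40606\right) \left(- \frac{1}{13770}\right) + 16855 \cdot \frac{2}{225} = \frac{20303}{6885} + \frac{6742}{45} = \frac{1051829}{6885}$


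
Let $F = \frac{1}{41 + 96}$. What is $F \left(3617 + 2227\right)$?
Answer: $\frac{5844}{137} \approx 42.657$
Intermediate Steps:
$F = \frac{1}{137} \approx 0.0072993$
$F \left(3617 + 2227\right) = \frac{3617 + 2227}{137} = \frac{1}{137} \cdot 5844 = \frac{5844}{137}$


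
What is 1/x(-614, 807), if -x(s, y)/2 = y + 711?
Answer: -1/3036 ≈ -0.00032938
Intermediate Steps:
x(s, y) = -1422 - 2*y (x(s, y) = -2*(y + 711) = -2*(711 + y) = -1422 - 2*y)
1/x(-614, 807) = 1/(-1422 - 2*807) = 1/(-1422 - 1614) = 1/(-3036) = -1/3036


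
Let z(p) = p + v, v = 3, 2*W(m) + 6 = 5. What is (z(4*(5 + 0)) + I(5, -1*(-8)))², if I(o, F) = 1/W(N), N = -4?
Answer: 441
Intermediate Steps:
W(m) = -½ (W(m) = -3 + (½)*5 = -3 + 5/2 = -½)
I(o, F) = -2 (I(o, F) = 1/(-½) = -2)
z(p) = 3 + p (z(p) = p + 3 = 3 + p)
(z(4*(5 + 0)) + I(5, -1*(-8)))² = ((3 + 4*(5 + 0)) - 2)² = ((3 + 4*5) - 2)² = ((3 + 20) - 2)² = (23 - 2)² = 21² = 441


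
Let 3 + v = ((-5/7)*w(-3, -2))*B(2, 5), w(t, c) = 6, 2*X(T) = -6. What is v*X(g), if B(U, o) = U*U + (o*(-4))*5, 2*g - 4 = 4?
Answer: -8577/7 ≈ -1225.3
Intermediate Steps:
g = 4 (g = 2 + (½)*4 = 2 + 2 = 4)
X(T) = -3 (X(T) = (½)*(-6) = -3)
B(U, o) = U² - 20*o (B(U, o) = U² - 4*o*5 = U² - 20*o)
v = 2859/7 (v = -3 + (-5/7*6)*(2² - 20*5) = -3 + (-5*⅐*6)*(4 - 100) = -3 - 5/7*6*(-96) = -3 - 30/7*(-96) = -3 + 2880/7 = 2859/7 ≈ 408.43)
v*X(g) = (2859/7)*(-3) = -8577/7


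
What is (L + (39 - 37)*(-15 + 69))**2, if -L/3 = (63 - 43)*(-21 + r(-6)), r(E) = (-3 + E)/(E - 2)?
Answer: 6765201/4 ≈ 1.6913e+6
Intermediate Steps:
r(E) = (-3 + E)/(-2 + E)
L = 2385/2 (L = -3*(63 - 43)*(-21 + (-3 - 6)/(-2 - 6)) = -60*(-21 - 9/(-8)) = -60*(-21 - 1/8*(-9)) = -60*(-21 + 9/8) = -60*(-159)/8 = -3*(-795/2) = 2385/2 ≈ 1192.5)
(L + (39 - 37)*(-15 + 69))**2 = (2385/2 + (39 - 37)*(-15 + 69))**2 = (2385/2 + 2*54)**2 = (2385/2 + 108)**2 = (2601/2)**2 = 6765201/4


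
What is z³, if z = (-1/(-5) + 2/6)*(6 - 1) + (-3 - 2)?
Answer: -343/27 ≈ -12.704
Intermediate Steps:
z = -7/3 (z = (-1*(-⅕) + 2*(⅙))*5 - 5 = (⅕ + ⅓)*5 - 5 = (8/15)*5 - 5 = 8/3 - 5 = -7/3 ≈ -2.3333)
z³ = (-7/3)³ = -343/27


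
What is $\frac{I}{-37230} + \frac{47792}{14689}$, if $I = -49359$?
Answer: $\frac{834776837}{182290490} \approx 4.5794$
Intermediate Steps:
$\frac{I}{-37230} + \frac{47792}{14689} = - \frac{49359}{-37230} + \frac{47792}{14689} = \left(-49359\right) \left(- \frac{1}{37230}\right) + 47792 \cdot \frac{1}{14689} = \frac{16453}{12410} + \frac{47792}{14689} = \frac{834776837}{182290490}$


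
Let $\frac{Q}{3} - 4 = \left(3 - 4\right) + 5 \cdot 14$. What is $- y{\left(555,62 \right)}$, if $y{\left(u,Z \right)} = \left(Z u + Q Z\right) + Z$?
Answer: $-48050$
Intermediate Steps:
$Q = 219$ ($Q = 12 + 3 \left(\left(3 - 4\right) + 5 \cdot 14\right) = 12 + 3 \left(-1 + 70\right) = 12 + 3 \cdot 69 = 12 + 207 = 219$)
$y{\left(u,Z \right)} = 220 Z + Z u$ ($y{\left(u,Z \right)} = \left(Z u + 219 Z\right) + Z = \left(219 Z + Z u\right) + Z = 220 Z + Z u$)
$- y{\left(555,62 \right)} = - 62 \left(220 + 555\right) = - 62 \cdot 775 = \left(-1\right) 48050 = -48050$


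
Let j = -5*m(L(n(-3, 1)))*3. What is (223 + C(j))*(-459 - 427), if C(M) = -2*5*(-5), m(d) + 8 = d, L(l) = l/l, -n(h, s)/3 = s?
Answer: -241878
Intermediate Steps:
n(h, s) = -3*s
L(l) = 1
m(d) = -8 + d
j = 105 (j = -5*(-8 + 1)*3 = -5*(-7)*3 = 35*3 = 105)
C(M) = 50 (C(M) = -10*(-5) = 50)
(223 + C(j))*(-459 - 427) = (223 + 50)*(-459 - 427) = 273*(-886) = -241878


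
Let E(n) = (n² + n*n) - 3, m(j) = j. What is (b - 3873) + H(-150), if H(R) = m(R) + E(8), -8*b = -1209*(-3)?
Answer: -34811/8 ≈ -4351.4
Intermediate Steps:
b = -3627/8 (b = -(-1209)*(-3)/8 = -⅛*3627 = -3627/8 ≈ -453.38)
E(n) = -3 + 2*n² (E(n) = (n² + n²) - 3 = 2*n² - 3 = -3 + 2*n²)
H(R) = 125 + R (H(R) = R + (-3 + 2*8²) = R + (-3 + 2*64) = R + (-3 + 128) = R + 125 = 125 + R)
(b - 3873) + H(-150) = (-3627/8 - 3873) + (125 - 150) = -34611/8 - 25 = -34811/8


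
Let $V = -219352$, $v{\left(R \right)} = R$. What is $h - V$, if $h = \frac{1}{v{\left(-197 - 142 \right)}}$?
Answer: $\frac{74360327}{339} \approx 2.1935 \cdot 10^{5}$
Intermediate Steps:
$h = - \frac{1}{339}$ ($h = \frac{1}{-197 - 142} = \frac{1}{-339} = - \frac{1}{339} \approx -0.0029499$)
$h - V = - \frac{1}{339} - -219352 = - \frac{1}{339} + 219352 = \frac{74360327}{339}$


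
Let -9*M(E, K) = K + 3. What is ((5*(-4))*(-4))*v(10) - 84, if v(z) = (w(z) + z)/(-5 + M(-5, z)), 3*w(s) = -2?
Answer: -5796/29 ≈ -199.86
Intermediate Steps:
w(s) = -⅔ (w(s) = (⅓)*(-2) = -⅔)
M(E, K) = -⅓ - K/9 (M(E, K) = -(K + 3)/9 = -(3 + K)/9 = -⅓ - K/9)
v(z) = (-⅔ + z)/(-16/3 - z/9) (v(z) = (-⅔ + z)/(-5 + (-⅓ - z/9)) = (-⅔ + z)/(-16/3 - z/9))
((5*(-4))*(-4))*v(10) - 84 = ((5*(-4))*(-4))*(3*(2 - 3*10)/(48 + 10)) - 84 = (-20*(-4))*(3*(2 - 30)/58) - 84 = 80*(3*(1/58)*(-28)) - 84 = 80*(-42/29) - 84 = -3360/29 - 84 = -5796/29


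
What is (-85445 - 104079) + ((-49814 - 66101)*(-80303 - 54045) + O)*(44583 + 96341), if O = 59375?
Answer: 2194610550313056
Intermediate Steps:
(-85445 - 104079) + ((-49814 - 66101)*(-80303 - 54045) + O)*(44583 + 96341) = (-85445 - 104079) + ((-49814 - 66101)*(-80303 - 54045) + 59375)*(44583 + 96341) = -189524 + (-115915*(-134348) + 59375)*140924 = -189524 + (15572948420 + 59375)*140924 = -189524 + 15573007795*140924 = -189524 + 2194610550502580 = 2194610550313056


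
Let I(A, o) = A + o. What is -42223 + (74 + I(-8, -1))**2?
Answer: -37998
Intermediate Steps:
-42223 + (74 + I(-8, -1))**2 = -42223 + (74 + (-8 - 1))**2 = -42223 + (74 - 9)**2 = -42223 + 65**2 = -42223 + 4225 = -37998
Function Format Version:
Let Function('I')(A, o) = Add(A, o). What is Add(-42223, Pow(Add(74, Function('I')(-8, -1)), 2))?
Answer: -37998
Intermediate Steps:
Add(-42223, Pow(Add(74, Function('I')(-8, -1)), 2)) = Add(-42223, Pow(Add(74, Add(-8, -1)), 2)) = Add(-42223, Pow(Add(74, -9), 2)) = Add(-42223, Pow(65, 2)) = Add(-42223, 4225) = -37998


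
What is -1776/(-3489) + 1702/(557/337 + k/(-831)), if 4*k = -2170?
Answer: 1109429122412/1501873777 ≈ 738.70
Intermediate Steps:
k = -1085/2 (k = (¼)*(-2170) = -1085/2 ≈ -542.50)
-1776/(-3489) + 1702/(557/337 + k/(-831)) = -1776/(-3489) + 1702/(557/337 - 1085/2/(-831)) = -1776*(-1/3489) + 1702/(557*(1/337) - 1085/2*(-1/831)) = 592/1163 + 1702/(557/337 + 1085/1662) = 592/1163 + 1702/(1291379/560094) = 592/1163 + 1702*(560094/1291379) = 592/1163 + 953279988/1291379 = 1109429122412/1501873777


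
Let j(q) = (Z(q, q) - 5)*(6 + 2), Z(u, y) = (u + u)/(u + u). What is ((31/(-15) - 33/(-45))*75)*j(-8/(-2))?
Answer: 3200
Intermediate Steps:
Z(u, y) = 1 (Z(u, y) = (2*u)/((2*u)) = (2*u)*(1/(2*u)) = 1)
j(q) = -32 (j(q) = (1 - 5)*(6 + 2) = -4*8 = -32)
((31/(-15) - 33/(-45))*75)*j(-8/(-2)) = ((31/(-15) - 33/(-45))*75)*(-32) = ((31*(-1/15) - 33*(-1/45))*75)*(-32) = ((-31/15 + 11/15)*75)*(-32) = -4/3*75*(-32) = -100*(-32) = 3200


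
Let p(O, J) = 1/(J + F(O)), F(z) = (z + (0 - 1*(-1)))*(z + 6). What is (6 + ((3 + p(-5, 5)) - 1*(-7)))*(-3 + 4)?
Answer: 17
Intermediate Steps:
F(z) = (1 + z)*(6 + z) (F(z) = (z + (0 + 1))*(6 + z) = (z + 1)*(6 + z) = (1 + z)*(6 + z))
p(O, J) = 1/(6 + J + O² + 7*O) (p(O, J) = 1/(J + (6 + O² + 7*O)) = 1/(6 + J + O² + 7*O))
(6 + ((3 + p(-5, 5)) - 1*(-7)))*(-3 + 4) = (6 + ((3 + 1/(6 + 5 + (-5)² + 7*(-5))) - 1*(-7)))*(-3 + 4) = (6 + ((3 + 1/(6 + 5 + 25 - 35)) + 7))*1 = (6 + ((3 + 1/1) + 7))*1 = (6 + ((3 + 1) + 7))*1 = (6 + (4 + 7))*1 = (6 + 11)*1 = 17*1 = 17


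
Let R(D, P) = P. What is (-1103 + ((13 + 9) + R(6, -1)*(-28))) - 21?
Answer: -1074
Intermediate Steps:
(-1103 + ((13 + 9) + R(6, -1)*(-28))) - 21 = (-1103 + ((13 + 9) - 1*(-28))) - 21 = (-1103 + (22 + 28)) - 21 = (-1103 + 50) - 21 = -1053 - 21 = -1074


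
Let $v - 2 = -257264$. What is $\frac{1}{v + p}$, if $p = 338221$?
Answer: $\frac{1}{80959} \approx 1.2352 \cdot 10^{-5}$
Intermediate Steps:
$v = -257262$ ($v = 2 - 257264 = -257262$)
$\frac{1}{v + p} = \frac{1}{-257262 + 338221} = \frac{1}{80959}$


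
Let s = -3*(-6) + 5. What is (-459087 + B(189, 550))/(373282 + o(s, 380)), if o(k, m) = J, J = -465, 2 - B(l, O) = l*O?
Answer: -563035/372817 ≈ -1.5102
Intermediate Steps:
B(l, O) = 2 - O*l (B(l, O) = 2 - l*O = 2 - O*l)
s = 23 (s = 18 + 5 = 23)
o(k, m) = -465
(-459087 + B(189, 550))/(373282 + o(s, 380)) = (-459087 + (2 - 1*550*189))/(373282 - 465) = (-459087 + (2 - 103950))/372817 = (-459087 - 103948)*(1/372817) = -563035*1/372817 = -563035/372817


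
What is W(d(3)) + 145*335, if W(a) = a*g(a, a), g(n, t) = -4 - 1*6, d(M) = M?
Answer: 48545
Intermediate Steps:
g(n, t) = -10 (g(n, t) = -4 - 6 = -10)
W(a) = -10*a (W(a) = a*(-10) = -10*a)
W(d(3)) + 145*335 = -10*3 + 145*335 = -30 + 48575 = 48545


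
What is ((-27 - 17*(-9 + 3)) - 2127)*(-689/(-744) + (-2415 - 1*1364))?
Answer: 480661677/62 ≈ 7.7526e+6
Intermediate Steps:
((-27 - 17*(-9 + 3)) - 2127)*(-689/(-744) + (-2415 - 1*1364)) = ((-27 - 17*(-6)) - 2127)*(-689*(-1/744) + (-2415 - 1364)) = ((-27 + 102) - 2127)*(689/744 - 3779) = (75 - 2127)*(-2810887/744) = -2052*(-2810887/744) = 480661677/62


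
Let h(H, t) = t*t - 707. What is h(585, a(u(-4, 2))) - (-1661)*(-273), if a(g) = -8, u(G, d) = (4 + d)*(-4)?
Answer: -454096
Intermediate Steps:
u(G, d) = -16 - 4*d
h(H, t) = -707 + t² (h(H, t) = t² - 707 = -707 + t²)
h(585, a(u(-4, 2))) - (-1661)*(-273) = (-707 + (-8)²) - (-1661)*(-273) = (-707 + 64) - 1*453453 = -643 - 453453 = -454096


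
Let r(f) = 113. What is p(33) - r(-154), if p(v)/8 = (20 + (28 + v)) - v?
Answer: 271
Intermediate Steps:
p(v) = 384 (p(v) = 8*((20 + (28 + v)) - v) = 8*((48 + v) - v) = 8*48 = 384)
p(33) - r(-154) = 384 - 1*113 = 384 - 113 = 271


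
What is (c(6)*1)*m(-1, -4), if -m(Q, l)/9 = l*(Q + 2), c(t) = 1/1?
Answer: 36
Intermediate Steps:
c(t) = 1
m(Q, l) = -9*l*(2 + Q) (m(Q, l) = -9*l*(Q + 2) = -9*l*(2 + Q))
(c(6)*1)*m(-1, -4) = (1*1)*(-9*(-4)*(2 - 1)) = 1*(-9*(-4)*1) = 1*36 = 36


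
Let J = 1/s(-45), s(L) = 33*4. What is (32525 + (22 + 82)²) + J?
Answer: 5721013/132 ≈ 43341.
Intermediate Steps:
s(L) = 132
J = 1/132 ≈ 0.0075758
(32525 + (22 + 82)²) + J = (32525 + (22 + 82)²) + 1/132 = (32525 + 104²) + 1/132 = (32525 + 10816) + 1/132 = 43341 + 1/132 = 5721013/132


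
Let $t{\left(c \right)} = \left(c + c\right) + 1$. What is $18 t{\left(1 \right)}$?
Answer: $54$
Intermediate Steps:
$t{\left(c \right)} = 1 + 2 c$ ($t{\left(c \right)} = 2 c + 1 = 1 + 2 c$)
$18 t{\left(1 \right)} = 18 \left(1 + 2 \cdot 1\right) = 18 \left(1 + 2\right) = 18 \cdot 3 = 54$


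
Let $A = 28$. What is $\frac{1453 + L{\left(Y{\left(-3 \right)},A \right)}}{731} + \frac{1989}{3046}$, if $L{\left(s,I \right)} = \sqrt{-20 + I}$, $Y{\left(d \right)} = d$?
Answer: $\frac{5879797}{2226626} + \frac{2 \sqrt{2}}{731} \approx 2.6445$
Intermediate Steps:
$\frac{1453 + L{\left(Y{\left(-3 \right)},A \right)}}{731} + \frac{1989}{3046} = \frac{1453 + \sqrt{-20 + 28}}{731} + \frac{1989}{3046} = \left(1453 + \sqrt{8}\right) \frac{1}{731} + 1989 \cdot \frac{1}{3046} = \left(1453 + 2 \sqrt{2}\right) \frac{1}{731} + \frac{1989}{3046} = \left(\frac{1453}{731} + \frac{2 \sqrt{2}}{731}\right) + \frac{1989}{3046} = \frac{5879797}{2226626} + \frac{2 \sqrt{2}}{731}$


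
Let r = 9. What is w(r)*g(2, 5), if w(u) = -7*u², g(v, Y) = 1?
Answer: -567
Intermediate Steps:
w(r)*g(2, 5) = -7*9²*1 = -7*81*1 = -567*1 = -567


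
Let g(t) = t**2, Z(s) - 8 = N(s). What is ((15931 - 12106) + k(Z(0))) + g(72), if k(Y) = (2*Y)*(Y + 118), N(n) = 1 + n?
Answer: 11295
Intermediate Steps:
Z(s) = 9 + s (Z(s) = 8 + (1 + s) = 9 + s)
k(Y) = 2*Y*(118 + Y) (k(Y) = (2*Y)*(118 + Y) = 2*Y*(118 + Y))
((15931 - 12106) + k(Z(0))) + g(72) = ((15931 - 12106) + 2*(9 + 0)*(118 + (9 + 0))) + 72**2 = (3825 + 2*9*(118 + 9)) + 5184 = (3825 + 2*9*127) + 5184 = (3825 + 2286) + 5184 = 6111 + 5184 = 11295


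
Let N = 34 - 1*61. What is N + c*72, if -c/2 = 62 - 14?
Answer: -6939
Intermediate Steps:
c = -96 (c = -2*(62 - 14) = -2*48 = -96)
N = -27 (N = 34 - 61 = -27)
N + c*72 = -27 - 96*72 = -27 - 6912 = -6939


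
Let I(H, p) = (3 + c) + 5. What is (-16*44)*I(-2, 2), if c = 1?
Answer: -6336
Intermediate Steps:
I(H, p) = 9 (I(H, p) = (3 + 1) + 5 = 4 + 5 = 9)
(-16*44)*I(-2, 2) = -16*44*9 = -704*9 = -6336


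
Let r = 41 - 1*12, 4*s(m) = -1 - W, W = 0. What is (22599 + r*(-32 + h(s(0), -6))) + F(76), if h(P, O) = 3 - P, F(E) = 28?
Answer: 87173/4 ≈ 21793.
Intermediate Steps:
s(m) = -¼ (s(m) = (-1 - 1*0)/4 = (-1 + 0)/4 = (¼)*(-1) = -¼)
r = 29 (r = 41 - 12 = 29)
(22599 + r*(-32 + h(s(0), -6))) + F(76) = (22599 + 29*(-32 + (3 - 1*(-¼)))) + 28 = (22599 + 29*(-32 + (3 + ¼))) + 28 = (22599 + 29*(-32 + 13/4)) + 28 = (22599 + 29*(-115/4)) + 28 = (22599 - 3335/4) + 28 = 87061/4 + 28 = 87173/4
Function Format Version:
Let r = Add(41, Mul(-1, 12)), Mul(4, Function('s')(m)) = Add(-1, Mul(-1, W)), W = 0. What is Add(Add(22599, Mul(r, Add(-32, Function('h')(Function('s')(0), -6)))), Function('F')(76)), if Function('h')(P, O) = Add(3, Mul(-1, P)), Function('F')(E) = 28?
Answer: Rational(87173, 4) ≈ 21793.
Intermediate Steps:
Function('s')(m) = Rational(-1, 4) (Function('s')(m) = Mul(Rational(1, 4), Add(-1, Mul(-1, 0))) = Mul(Rational(1, 4), Add(-1, 0)) = Mul(Rational(1, 4), -1) = Rational(-1, 4))
r = 29 (r = Add(41, -12) = 29)
Add(Add(22599, Mul(r, Add(-32, Function('h')(Function('s')(0), -6)))), Function('F')(76)) = Add(Add(22599, Mul(29, Add(-32, Add(3, Mul(-1, Rational(-1, 4)))))), 28) = Add(Add(22599, Mul(29, Add(-32, Add(3, Rational(1, 4))))), 28) = Add(Add(22599, Mul(29, Add(-32, Rational(13, 4)))), 28) = Add(Add(22599, Mul(29, Rational(-115, 4))), 28) = Add(Add(22599, Rational(-3335, 4)), 28) = Add(Rational(87061, 4), 28) = Rational(87173, 4)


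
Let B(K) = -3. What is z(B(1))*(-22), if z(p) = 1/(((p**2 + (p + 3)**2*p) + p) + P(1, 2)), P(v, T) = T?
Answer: -11/4 ≈ -2.7500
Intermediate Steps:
z(p) = 1/(2 + p + p**2 + p*(3 + p)**2) (z(p) = 1/(((p**2 + (p + 3)**2*p) + p) + 2) = 1/(((p**2 + (3 + p)**2*p) + p) + 2) = 1/(((p**2 + p*(3 + p)**2) + p) + 2) = 1/((p + p**2 + p*(3 + p)**2) + 2) = 1/(2 + p + p**2 + p*(3 + p)**2))
z(B(1))*(-22) = -22/(2 - 3 + (-3)**2 - 3*(3 - 3)**2) = -22/(2 - 3 + 9 - 3*0**2) = -22/(2 - 3 + 9 - 3*0) = -22/(2 - 3 + 9 + 0) = -22/8 = (1/8)*(-22) = -11/4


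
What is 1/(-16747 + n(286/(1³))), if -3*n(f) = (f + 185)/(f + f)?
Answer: -572/9579441 ≈ -5.9711e-5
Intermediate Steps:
n(f) = -(185 + f)/(6*f) (n(f) = -(f + 185)/(3*(f + f)) = -(185 + f)/(3*(2*f)) = -(185 + f)*1/(2*f)/3 = -(185 + f)/(6*f))
1/(-16747 + n(286/(1³))) = 1/(-16747 + (-185 - 286/(1³))/(6*((286/(1³))))) = 1/(-16747 + (-185 - 286/1)/(6*((286/1)))) = 1/(-16747 + (-185 - 286)/(6*((286*1)))) = 1/(-16747 + (⅙)*(-185 - 1*286)/286) = 1/(-16747 + (⅙)*(1/286)*(-185 - 286)) = 1/(-16747 + (⅙)*(1/286)*(-471)) = 1/(-16747 - 157/572) = 1/(-9579441/572) = -572/9579441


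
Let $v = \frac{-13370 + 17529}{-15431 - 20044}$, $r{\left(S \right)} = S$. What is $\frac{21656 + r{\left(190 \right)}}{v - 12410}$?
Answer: $- \frac{774986850}{440248909} \approx -1.7603$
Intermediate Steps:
$v = - \frac{4159}{35475}$ ($v = \frac{4159}{-35475} = 4159 \left(- \frac{1}{35475}\right) = - \frac{4159}{35475} \approx -0.11724$)
$\frac{21656 + r{\left(190 \right)}}{v - 12410} = \frac{21656 + 190}{- \frac{4159}{35475} - 12410} = \frac{21846}{- \frac{440248909}{35475}} = 21846 \left(- \frac{35475}{440248909}\right) = - \frac{774986850}{440248909}$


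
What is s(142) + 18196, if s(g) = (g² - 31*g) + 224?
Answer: 34182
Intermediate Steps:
s(g) = 224 + g² - 31*g
s(142) + 18196 = (224 + 142² - 31*142) + 18196 = (224 + 20164 - 4402) + 18196 = 15986 + 18196 = 34182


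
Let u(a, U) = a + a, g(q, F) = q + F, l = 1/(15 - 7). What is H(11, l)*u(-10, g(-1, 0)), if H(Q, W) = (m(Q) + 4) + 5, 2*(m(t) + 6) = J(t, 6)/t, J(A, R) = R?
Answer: -720/11 ≈ -65.455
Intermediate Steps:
l = 1/8 ≈ 0.12500
g(q, F) = F + q
u(a, U) = 2*a
m(t) = -6 + 3/t (m(t) = -6 + (6/t)/2 = -6 + 3/t)
H(Q, W) = 3 + 3/Q (H(Q, W) = ((-6 + 3/Q) + 4) + 5 = (-2 + 3/Q) + 5 = 3 + 3/Q)
H(11, l)*u(-10, g(-1, 0)) = (3 + 3/11)*(2*(-10)) = (3 + 3*(1/11))*(-20) = (3 + 3/11)*(-20) = (36/11)*(-20) = -720/11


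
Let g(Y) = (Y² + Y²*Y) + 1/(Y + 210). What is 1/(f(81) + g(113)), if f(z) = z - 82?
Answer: 323/470179796 ≈ 6.8697e-7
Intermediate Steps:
f(z) = -82 + z
g(Y) = Y² + Y³ + 1/(210 + Y) (g(Y) = (Y² + Y³) + 1/(210 + Y) = Y² + Y³ + 1/(210 + Y))
1/(f(81) + g(113)) = 1/((-82 + 81) + (1 + 113⁴ + 210*113² + 211*113³)/(210 + 113)) = 1/(-1 + (1 + 163047361 + 210*12769 + 211*1442897)/323) = 1/(-1 + (1 + 163047361 + 2681490 + 304451267)/323) = 1/(-1 + (1/323)*470180119) = 1/(-1 + 470180119/323) = 1/(470179796/323) = 323/470179796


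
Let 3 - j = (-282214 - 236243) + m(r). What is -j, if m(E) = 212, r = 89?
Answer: -518248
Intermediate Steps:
j = 518248 (j = 3 - ((-282214 - 236243) + 212) = 3 - (-518457 + 212) = 3 - 1*(-518245) = 3 + 518245 = 518248)
-j = -1*518248 = -518248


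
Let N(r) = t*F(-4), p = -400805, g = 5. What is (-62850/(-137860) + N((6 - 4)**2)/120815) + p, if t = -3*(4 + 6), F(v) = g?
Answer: -133512450199115/333111118 ≈ -4.0080e+5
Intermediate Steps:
F(v) = 5
t = -30 (t = -3*10 = -30)
N(r) = -150 (N(r) = -30*5 = -150)
(-62850/(-137860) + N((6 - 4)**2)/120815) + p = (-62850/(-137860) - 150/120815) - 400805 = (-62850*(-1/137860) - 150*1/120815) - 400805 = (6285/13786 - 30/24163) - 400805 = 151450875/333111118 - 400805 = -133512450199115/333111118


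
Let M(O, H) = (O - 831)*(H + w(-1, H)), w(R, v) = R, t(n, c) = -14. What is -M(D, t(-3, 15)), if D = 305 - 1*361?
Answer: -13305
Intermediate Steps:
D = -56 (D = 305 - 361 = -56)
M(O, H) = (-1 + H)*(-831 + O) (M(O, H) = (O - 831)*(H - 1) = (-831 + O)*(-1 + H) = (-1 + H)*(-831 + O))
-M(D, t(-3, 15)) = -(831 - 1*(-56) - 831*(-14) - 14*(-56)) = -(831 + 56 + 11634 + 784) = -1*13305 = -13305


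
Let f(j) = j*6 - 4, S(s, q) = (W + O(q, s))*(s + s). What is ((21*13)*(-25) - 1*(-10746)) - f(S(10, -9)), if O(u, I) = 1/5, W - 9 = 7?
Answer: 1981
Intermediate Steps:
W = 16 (W = 9 + 7 = 16)
O(u, I) = 1/5
S(s, q) = 162*s/5 (S(s, q) = (16 + 1/5)*(s + s) = 81*(2*s)/5 = 162*s/5)
f(j) = -4 + 6*j (f(j) = 6*j - 4 = -4 + 6*j)
((21*13)*(-25) - 1*(-10746)) - f(S(10, -9)) = ((21*13)*(-25) - 1*(-10746)) - (-4 + 6*((162/5)*10)) = (273*(-25) + 10746) - (-4 + 6*324) = (-6825 + 10746) - (-4 + 1944) = 3921 - 1*1940 = 3921 - 1940 = 1981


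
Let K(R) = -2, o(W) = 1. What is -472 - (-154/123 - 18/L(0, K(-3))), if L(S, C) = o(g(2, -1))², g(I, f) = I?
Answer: -55688/123 ≈ -452.75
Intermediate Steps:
L(S, C) = 1 (L(S, C) = 1² = 1)
-472 - (-154/123 - 18/L(0, K(-3))) = -472 - (-154/123 - 18/1) = -472 - (-154*1/123 - 18*1) = -472 - (-154/123 - 18) = -472 - 1*(-2368/123) = -472 + 2368/123 = -55688/123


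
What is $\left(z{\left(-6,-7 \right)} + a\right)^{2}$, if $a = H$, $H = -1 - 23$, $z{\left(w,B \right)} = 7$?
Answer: $289$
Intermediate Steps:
$H = -24$ ($H = -1 - 23 = -24$)
$a = -24$
$\left(z{\left(-6,-7 \right)} + a\right)^{2} = \left(7 - 24\right)^{2} = \left(-17\right)^{2} = 289$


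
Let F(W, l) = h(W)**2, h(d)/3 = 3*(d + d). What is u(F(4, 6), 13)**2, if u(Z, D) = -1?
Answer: 1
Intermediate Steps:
h(d) = 18*d (h(d) = 3*(3*(d + d)) = 3*(3*(2*d)) = 3*(6*d) = 18*d)
F(W, l) = 324*W**2 (F(W, l) = (18*W)**2 = 324*W**2)
u(F(4, 6), 13)**2 = (-1)**2 = 1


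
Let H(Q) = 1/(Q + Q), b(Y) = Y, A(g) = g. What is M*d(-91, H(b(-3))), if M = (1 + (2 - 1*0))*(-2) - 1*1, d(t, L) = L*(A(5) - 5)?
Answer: 0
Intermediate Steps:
H(Q) = 1/(2*Q)
d(t, L) = 0 (d(t, L) = L*(5 - 5) = L*0 = 0)
M = -7 (M = (1 + (2 + 0))*(-2) - 1 = (1 + 2)*(-2) - 1 = 3*(-2) - 1 = -6 - 1 = -7)
M*d(-91, H(b(-3))) = -7*0 = 0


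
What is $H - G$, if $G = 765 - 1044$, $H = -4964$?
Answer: $-4685$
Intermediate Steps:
$G = -279$
$H - G = -4964 - -279 = -4964 + 279 = -4685$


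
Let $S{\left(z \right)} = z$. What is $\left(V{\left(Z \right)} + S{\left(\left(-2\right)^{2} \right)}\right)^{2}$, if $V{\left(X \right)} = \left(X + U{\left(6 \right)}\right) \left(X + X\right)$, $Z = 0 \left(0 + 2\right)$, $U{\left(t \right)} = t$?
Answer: $16$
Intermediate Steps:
$Z = 0$ ($Z = 0 \cdot 2 = 0$)
$V{\left(X \right)} = 2 X \left(6 + X\right)$ ($V{\left(X \right)} = \left(X + 6\right) \left(X + X\right) = \left(6 + X\right) 2 X = 2 X \left(6 + X\right)$)
$\left(V{\left(Z \right)} + S{\left(\left(-2\right)^{2} \right)}\right)^{2} = \left(2 \cdot 0 \left(6 + 0\right) + \left(-2\right)^{2}\right)^{2} = \left(2 \cdot 0 \cdot 6 + 4\right)^{2} = \left(0 + 4\right)^{2} = 4^{2} = 16$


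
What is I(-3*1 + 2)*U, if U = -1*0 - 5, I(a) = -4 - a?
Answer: 15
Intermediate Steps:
U = -5 (U = 0 - 5 = -5)
I(-3*1 + 2)*U = (-4 - (-3*1 + 2))*(-5) = (-4 - (-3 + 2))*(-5) = (-4 - 1*(-1))*(-5) = (-4 + 1)*(-5) = -3*(-5) = 15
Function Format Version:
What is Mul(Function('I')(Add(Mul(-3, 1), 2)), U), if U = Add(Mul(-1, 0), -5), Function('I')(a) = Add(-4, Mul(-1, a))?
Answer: 15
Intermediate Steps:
U = -5 (U = Add(0, -5) = -5)
Mul(Function('I')(Add(Mul(-3, 1), 2)), U) = Mul(Add(-4, Mul(-1, Add(Mul(-3, 1), 2))), -5) = Mul(Add(-4, Mul(-1, Add(-3, 2))), -5) = Mul(Add(-4, Mul(-1, -1)), -5) = Mul(Add(-4, 1), -5) = Mul(-3, -5) = 15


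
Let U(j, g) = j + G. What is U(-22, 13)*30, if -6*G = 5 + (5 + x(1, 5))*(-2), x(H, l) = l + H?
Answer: -575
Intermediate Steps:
x(H, l) = H + l
G = 17/6 (G = -(5 + (5 + (1 + 5))*(-2))/6 = -(5 + (5 + 6)*(-2))/6 = -(5 + 11*(-2))/6 = -(5 - 22)/6 = -1/6*(-17) = 17/6 ≈ 2.8333)
U(j, g) = 17/6 + j (U(j, g) = j + 17/6 = 17/6 + j)
U(-22, 13)*30 = (17/6 - 22)*30 = -115/6*30 = -575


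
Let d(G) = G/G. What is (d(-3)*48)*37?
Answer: 1776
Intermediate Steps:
d(G) = 1
(d(-3)*48)*37 = (1*48)*37 = 48*37 = 1776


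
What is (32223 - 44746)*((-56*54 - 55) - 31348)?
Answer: 431129321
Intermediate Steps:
(32223 - 44746)*((-56*54 - 55) - 31348) = -12523*((-3024 - 55) - 31348) = -12523*(-3079 - 31348) = -12523*(-34427) = 431129321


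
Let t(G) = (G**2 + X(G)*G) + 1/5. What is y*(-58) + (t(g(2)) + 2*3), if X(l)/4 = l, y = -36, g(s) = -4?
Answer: 10871/5 ≈ 2174.2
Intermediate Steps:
X(l) = 4*l
t(G) = 1/5 + 5*G**2 (t(G) = (G**2 + (4*G)*G) + 1/5 = (G**2 + 4*G**2) + 1/5 = 5*G**2 + 1/5 = 1/5 + 5*G**2)
y*(-58) + (t(g(2)) + 2*3) = -36*(-58) + ((1/5 + 5*(-4)**2) + 2*3) = 2088 + ((1/5 + 5*16) + 6) = 2088 + ((1/5 + 80) + 6) = 2088 + (401/5 + 6) = 2088 + 431/5 = 10871/5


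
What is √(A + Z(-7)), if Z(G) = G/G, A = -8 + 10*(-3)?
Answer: I*√37 ≈ 6.0828*I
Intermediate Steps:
A = -38 (A = -8 - 30 = -38)
Z(G) = 1
√(A + Z(-7)) = √(-38 + 1) = √(-37) = I*√37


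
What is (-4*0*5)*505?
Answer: 0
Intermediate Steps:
(-4*0*5)*505 = (0*5)*505 = 0*505 = 0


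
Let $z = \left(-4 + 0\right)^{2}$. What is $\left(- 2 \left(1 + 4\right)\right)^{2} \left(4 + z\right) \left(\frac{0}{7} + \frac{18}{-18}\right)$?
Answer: $-2000$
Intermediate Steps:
$z = 16$ ($z = \left(-4\right)^{2} = 16$)
$\left(- 2 \left(1 + 4\right)\right)^{2} \left(4 + z\right) \left(\frac{0}{7} + \frac{18}{-18}\right) = \left(- 2 \left(1 + 4\right)\right)^{2} \left(4 + 16\right) \left(\frac{0}{7} + \frac{18}{-18}\right) = \left(\left(-2\right) 5\right)^{2} \cdot 20 \left(0 \cdot \frac{1}{7} + 18 \left(- \frac{1}{18}\right)\right) = \left(-10\right)^{2} \cdot 20 \left(0 - 1\right) = 100 \cdot 20 \left(-1\right) = 2000 \left(-1\right) = -2000$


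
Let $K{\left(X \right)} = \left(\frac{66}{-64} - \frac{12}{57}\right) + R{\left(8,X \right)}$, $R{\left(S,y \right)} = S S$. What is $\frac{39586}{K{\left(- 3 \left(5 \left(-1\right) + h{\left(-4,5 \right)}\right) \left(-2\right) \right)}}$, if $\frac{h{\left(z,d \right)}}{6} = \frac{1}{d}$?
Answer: $\frac{24068288}{38157} \approx 630.77$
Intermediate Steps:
$h{\left(z,d \right)} = \frac{6}{d}$
$R{\left(S,y \right)} = S^{2}$
$K{\left(X \right)} = \frac{38157}{608}$ ($K{\left(X \right)} = \left(\frac{66}{-64} - \frac{12}{57}\right) + 8^{2} = \left(66 \left(- \frac{1}{64}\right) - \frac{4}{19}\right) + 64 = \left(- \frac{33}{32} - \frac{4}{19}\right) + 64 = - \frac{755}{608} + 64 = \frac{38157}{608}$)
$\frac{39586}{K{\left(- 3 \left(5 \left(-1\right) + h{\left(-4,5 \right)}\right) \left(-2\right) \right)}} = \frac{39586}{\frac{38157}{608}} = 39586 \cdot \frac{608}{38157} = \frac{24068288}{38157}$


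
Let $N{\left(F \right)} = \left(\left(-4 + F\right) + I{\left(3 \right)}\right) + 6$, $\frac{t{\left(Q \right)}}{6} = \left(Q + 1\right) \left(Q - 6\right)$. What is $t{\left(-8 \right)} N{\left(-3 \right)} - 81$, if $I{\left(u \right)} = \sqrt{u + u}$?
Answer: $-669 + 588 \sqrt{6} \approx 771.3$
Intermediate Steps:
$t{\left(Q \right)} = 6 \left(1 + Q\right) \left(-6 + Q\right)$ ($t{\left(Q \right)} = 6 \left(Q + 1\right) \left(Q - 6\right) = 6 \left(1 + Q\right) \left(-6 + Q\right)$)
$I{\left(u \right)} = \sqrt{2} \sqrt{u}$ ($I{\left(u \right)} = \sqrt{2 u} = \sqrt{2} \sqrt{u}$)
$N{\left(F \right)} = 2 + F + \sqrt{6}$ ($N{\left(F \right)} = \left(\left(-4 + F\right) + \sqrt{2} \sqrt{3}\right) + 6 = \left(\left(-4 + F\right) + \sqrt{6}\right) + 6 = \left(-4 + F + \sqrt{6}\right) + 6 = 2 + F + \sqrt{6}$)
$t{\left(-8 \right)} N{\left(-3 \right)} - 81 = \left(-36 - -240 + 6 \left(-8\right)^{2}\right) \left(2 - 3 + \sqrt{6}\right) - 81 = \left(-36 + 240 + 6 \cdot 64\right) \left(-1 + \sqrt{6}\right) - 81 = \left(-36 + 240 + 384\right) \left(-1 + \sqrt{6}\right) - 81 = 588 \left(-1 + \sqrt{6}\right) - 81 = \left(-588 + 588 \sqrt{6}\right) - 81 = -669 + 588 \sqrt{6}$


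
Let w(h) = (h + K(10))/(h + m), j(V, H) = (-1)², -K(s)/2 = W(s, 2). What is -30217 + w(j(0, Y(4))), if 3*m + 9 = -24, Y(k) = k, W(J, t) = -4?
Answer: -302179/10 ≈ -30218.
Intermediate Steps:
K(s) = 8 (K(s) = -2*(-4) = 8)
j(V, H) = 1
m = -11 (m = -3 + (⅓)*(-24) = -3 - 8 = -11)
w(h) = (8 + h)/(-11 + h) (w(h) = (h + 8)/(h - 11) = (8 + h)/(-11 + h))
-30217 + w(j(0, Y(4))) = -30217 + (8 + 1)/(-11 + 1) = -30217 + 9/(-10) = -30217 - ⅒*9 = -30217 - 9/10 = -302179/10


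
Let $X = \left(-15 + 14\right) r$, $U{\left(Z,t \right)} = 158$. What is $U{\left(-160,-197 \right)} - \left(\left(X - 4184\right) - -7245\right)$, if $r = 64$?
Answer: $-2839$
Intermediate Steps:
$X = -64$ ($X = \left(-15 + 14\right) 64 = \left(-1\right) 64 = -64$)
$U{\left(-160,-197 \right)} - \left(\left(X - 4184\right) - -7245\right) = 158 - \left(\left(-64 - 4184\right) - -7245\right) = 158 - \left(-4248 + 7245\right) = 158 - 2997 = -2839$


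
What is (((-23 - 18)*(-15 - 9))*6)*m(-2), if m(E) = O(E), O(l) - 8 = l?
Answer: 35424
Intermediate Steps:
O(l) = 8 + l
m(E) = 8 + E
(((-23 - 18)*(-15 - 9))*6)*m(-2) = (((-23 - 18)*(-15 - 9))*6)*(8 - 2) = (-41*(-24)*6)*6 = (984*6)*6 = 5904*6 = 35424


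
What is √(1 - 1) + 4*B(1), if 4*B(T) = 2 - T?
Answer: 1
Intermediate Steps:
B(T) = ½ - T/4 (B(T) = (2 - T)/4 = ½ - T/4)
√(1 - 1) + 4*B(1) = √(1 - 1) + 4*(½ - ¼*1) = √0 + 4*(½ - ¼) = 0 + 4*(¼) = 0 + 1 = 1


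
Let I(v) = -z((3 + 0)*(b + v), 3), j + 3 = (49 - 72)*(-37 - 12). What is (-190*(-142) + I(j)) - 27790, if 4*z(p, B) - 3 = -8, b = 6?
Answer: -3235/4 ≈ -808.75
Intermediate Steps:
j = 1124 (j = -3 + (49 - 72)*(-37 - 12) = -3 - 23*(-49) = -3 + 1127 = 1124)
z(p, B) = -5/4 (z(p, B) = ¾ + (¼)*(-8) = ¾ - 2 = -5/4)
I(v) = 5/4 (I(v) = -1*(-5/4) = 5/4)
(-190*(-142) + I(j)) - 27790 = (-190*(-142) + 5/4) - 27790 = (26980 + 5/4) - 27790 = 107925/4 - 27790 = -3235/4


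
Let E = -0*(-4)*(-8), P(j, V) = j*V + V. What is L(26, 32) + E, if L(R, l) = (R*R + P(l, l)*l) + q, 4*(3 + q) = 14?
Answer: 68937/2 ≈ 34469.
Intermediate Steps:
P(j, V) = V + V*j (P(j, V) = V*j + V = V + V*j)
q = ½ (q = -3 + (¼)*14 = -3 + 7/2 = ½ ≈ 0.50000)
E = 0 (E = -16*0*(-8) = 0*(-8) = 0)
L(R, l) = ½ + R² + l²*(1 + l) (L(R, l) = (R*R + (l*(1 + l))*l) + ½ = (R² + l²*(1 + l)) + ½ = ½ + R² + l²*(1 + l))
L(26, 32) + E = (½ + 26² + 32² + 32³) + 0 = (½ + 676 + 1024 + 32768) + 0 = 68937/2 + 0 = 68937/2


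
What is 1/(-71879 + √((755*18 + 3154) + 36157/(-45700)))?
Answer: -3284870300/236112427129057 - 10*√349680241851/236112427129057 ≈ -1.3937e-5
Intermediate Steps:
1/(-71879 + √((755*18 + 3154) + 36157/(-45700))) = 1/(-71879 + √((13590 + 3154) + 36157*(-1/45700))) = 1/(-71879 + √(16744 - 36157/45700)) = 1/(-71879 + √(765164643/45700)) = 1/(-71879 + √349680241851/4570)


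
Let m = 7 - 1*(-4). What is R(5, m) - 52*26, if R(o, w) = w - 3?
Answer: -1344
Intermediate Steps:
m = 11 (m = 7 + 4 = 11)
R(o, w) = -3 + w
R(5, m) - 52*26 = (-3 + 11) - 52*26 = 8 - 1352 = -1344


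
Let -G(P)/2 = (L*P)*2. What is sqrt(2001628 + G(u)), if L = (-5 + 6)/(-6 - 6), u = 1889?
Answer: sqrt(18020319)/3 ≈ 1415.0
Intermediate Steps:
L = -1/12 (L = 1/(-12) = 1*(-1/12) = -1/12 ≈ -0.083333)
G(P) = P/3 (G(P) = -2*(-P/12)*2 = -(-1)*P/3 = P/3)
sqrt(2001628 + G(u)) = sqrt(2001628 + (1/3)*1889) = sqrt(2001628 + 1889/3) = sqrt(6006773/3) = sqrt(18020319)/3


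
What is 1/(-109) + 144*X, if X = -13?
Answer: -204049/109 ≈ -1872.0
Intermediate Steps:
1/(-109) + 144*X = 1/(-109) + 144*(-13) = -1/109 - 1872 = -204049/109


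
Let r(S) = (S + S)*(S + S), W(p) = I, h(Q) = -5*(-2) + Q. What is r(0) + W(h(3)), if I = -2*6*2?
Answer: -24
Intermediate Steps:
I = -24 (I = -12*2 = -24)
h(Q) = 10 + Q
W(p) = -24
r(S) = 4*S² (r(S) = (2*S)*(2*S) = 4*S²)
r(0) + W(h(3)) = 4*0² - 24 = 4*0 - 24 = 0 - 24 = -24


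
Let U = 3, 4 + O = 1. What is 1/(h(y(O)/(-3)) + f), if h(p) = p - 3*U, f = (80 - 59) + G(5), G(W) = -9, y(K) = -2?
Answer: 3/11 ≈ 0.27273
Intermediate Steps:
O = -3 (O = -4 + 1 = -3)
f = 12 (f = (80 - 59) - 9 = 21 - 9 = 12)
h(p) = -9 + p (h(p) = p - 3*3 = p - 9 = -9 + p)
1/(h(y(O)/(-3)) + f) = 1/((-9 - 2/(-3)) + 12) = 1/((-9 - 2*(-1/3)) + 12) = 1/((-9 + 2/3) + 12) = 1/(-25/3 + 12) = 1/(11/3) = 3/11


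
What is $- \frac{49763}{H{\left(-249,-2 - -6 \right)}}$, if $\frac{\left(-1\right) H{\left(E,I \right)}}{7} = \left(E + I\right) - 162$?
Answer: $- \frac{7109}{407} \approx -17.467$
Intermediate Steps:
$H{\left(E,I \right)} = 1134 - 7 E - 7 I$ ($H{\left(E,I \right)} = - 7 \left(\left(E + I\right) - 162\right) = - 7 \left(-162 + E + I\right) = 1134 - 7 E - 7 I$)
$- \frac{49763}{H{\left(-249,-2 - -6 \right)}} = - \frac{49763}{1134 - -1743 - 7 \left(-2 - -6\right)} = - \frac{49763}{1134 + 1743 - 7 \left(-2 + 6\right)} = - \frac{49763}{1134 + 1743 - 28} = - \frac{49763}{2849} = \left(-49763\right) \frac{1}{2849} = - \frac{7109}{407}$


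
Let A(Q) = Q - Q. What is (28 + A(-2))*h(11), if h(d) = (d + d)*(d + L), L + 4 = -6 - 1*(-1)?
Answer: 1232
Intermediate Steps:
L = -9 (L = -4 + (-6 - 1*(-1)) = -4 + (-6 + 1) = -4 - 5 = -9)
h(d) = 2*d*(-9 + d) (h(d) = (d + d)*(d - 9) = (2*d)*(-9 + d) = 2*d*(-9 + d))
A(Q) = 0
(28 + A(-2))*h(11) = (28 + 0)*(2*11*(-9 + 11)) = 28*(2*11*2) = 28*44 = 1232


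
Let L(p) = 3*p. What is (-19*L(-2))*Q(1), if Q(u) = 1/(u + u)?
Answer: 57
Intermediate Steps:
Q(u) = 1/(2*u)
(-19*L(-2))*Q(1) = (-57*(-2))*((½)/1) = (-19*(-6))*((½)*1) = 114*(½) = 57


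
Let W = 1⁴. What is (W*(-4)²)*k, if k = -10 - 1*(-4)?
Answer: -96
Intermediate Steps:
k = -6 (k = -10 + 4 = -6)
W = 1
(W*(-4)²)*k = (1*(-4)²)*(-6) = (1*16)*(-6) = 16*(-6) = -96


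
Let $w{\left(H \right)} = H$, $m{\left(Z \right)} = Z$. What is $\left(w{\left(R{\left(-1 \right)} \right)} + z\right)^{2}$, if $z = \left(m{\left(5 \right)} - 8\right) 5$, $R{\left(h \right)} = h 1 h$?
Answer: $196$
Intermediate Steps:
$R{\left(h \right)} = h^{2}$ ($R{\left(h \right)} = h h = h^{2}$)
$z = -15$ ($z = \left(5 - 8\right) 5 = \left(-3\right) 5 = -15$)
$\left(w{\left(R{\left(-1 \right)} \right)} + z\right)^{2} = \left(\left(-1\right)^{2} - 15\right)^{2} = \left(1 - 15\right)^{2} = \left(-14\right)^{2} = 196$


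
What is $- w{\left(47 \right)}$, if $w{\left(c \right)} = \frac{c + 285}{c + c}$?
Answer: $- \frac{166}{47} \approx -3.5319$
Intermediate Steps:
$w{\left(c \right)} = \frac{285 + c}{2 c}$
$- w{\left(47 \right)} = - \frac{285 + 47}{2 \cdot 47} = - \frac{332}{2 \cdot 47} = \left(-1\right) \frac{166}{47} = - \frac{166}{47}$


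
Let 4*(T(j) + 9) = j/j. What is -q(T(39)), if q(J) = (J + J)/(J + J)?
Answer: -1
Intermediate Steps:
T(j) = -35/4 (T(j) = -9 + (j/j)/4 = -9 + (¼)*1 = -9 + ¼ = -35/4)
q(J) = 1 (q(J) = (2*J)/((2*J)) = (2*J)*(1/(2*J)) = 1)
-q(T(39)) = -1*1 = -1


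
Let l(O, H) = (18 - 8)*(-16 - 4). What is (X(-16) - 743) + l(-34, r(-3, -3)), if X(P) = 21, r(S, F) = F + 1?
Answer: -922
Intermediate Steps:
r(S, F) = 1 + F
l(O, H) = -200 (l(O, H) = 10*(-20) = -200)
(X(-16) - 743) + l(-34, r(-3, -3)) = (21 - 743) - 200 = -722 - 200 = -922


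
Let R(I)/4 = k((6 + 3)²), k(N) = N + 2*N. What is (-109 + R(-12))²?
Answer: 744769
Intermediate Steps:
k(N) = 3*N
R(I) = 972 (R(I) = 4*(3*(6 + 3)²) = 4*(3*9²) = 4*(3*81) = 4*243 = 972)
(-109 + R(-12))² = (-109 + 972)² = 863² = 744769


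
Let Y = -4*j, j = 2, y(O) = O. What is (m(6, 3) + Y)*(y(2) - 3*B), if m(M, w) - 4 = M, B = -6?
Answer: 40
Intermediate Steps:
Y = -8 (Y = -4*2 = -8)
m(M, w) = 4 + M
(m(6, 3) + Y)*(y(2) - 3*B) = ((4 + 6) - 8)*(2 - 3*(-6)) = (10 - 8)*(2 + 18) = 2*20 = 40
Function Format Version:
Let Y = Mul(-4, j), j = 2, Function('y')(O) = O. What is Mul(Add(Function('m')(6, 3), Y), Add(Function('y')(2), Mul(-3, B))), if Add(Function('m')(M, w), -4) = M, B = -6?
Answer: 40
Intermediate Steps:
Y = -8 (Y = Mul(-4, 2) = -8)
Function('m')(M, w) = Add(4, M)
Mul(Add(Function('m')(6, 3), Y), Add(Function('y')(2), Mul(-3, B))) = Mul(Add(Add(4, 6), -8), Add(2, Mul(-3, -6))) = Mul(Add(10, -8), Add(2, 18)) = Mul(2, 20) = 40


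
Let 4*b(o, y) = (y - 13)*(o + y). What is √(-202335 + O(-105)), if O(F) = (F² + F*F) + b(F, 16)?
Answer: I*√721407/2 ≈ 424.68*I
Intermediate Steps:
b(o, y) = (-13 + y)*(o + y)/4 (b(o, y) = ((y - 13)*(o + y))/4 = ((-13 + y)*(o + y))/4 = (-13 + y)*(o + y)/4)
O(F) = 12 + 2*F² + 3*F/4 (O(F) = (F² + F*F) + (-13*F/4 - 13/4*16 + (¼)*16² + (¼)*F*16) = (F² + F²) + (-13*F/4 - 52 + (¼)*256 + 4*F) = 2*F² + (-13*F/4 - 52 + 64 + 4*F) = 2*F² + (12 + 3*F/4) = 12 + 2*F² + 3*F/4)
√(-202335 + O(-105)) = √(-202335 + (12 + 2*(-105)² + (¾)*(-105))) = √(-202335 + (12 + 2*11025 - 315/4)) = √(-202335 + (12 + 22050 - 315/4)) = √(-202335 + 87933/4) = √(-721407/4) = I*√721407/2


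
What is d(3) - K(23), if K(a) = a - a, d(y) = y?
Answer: 3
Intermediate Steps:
K(a) = 0
d(3) - K(23) = 3 - 1*0 = 3 + 0 = 3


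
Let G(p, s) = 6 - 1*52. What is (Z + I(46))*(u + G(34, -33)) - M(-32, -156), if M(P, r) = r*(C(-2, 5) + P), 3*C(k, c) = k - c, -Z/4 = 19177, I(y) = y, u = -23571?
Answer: 1810521098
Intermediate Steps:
G(p, s) = -46 (G(p, s) = 6 - 52 = -46)
Z = -76708 (Z = -4*19177 = -76708)
C(k, c) = -c/3 + k/3 (C(k, c) = (k - c)/3 = -c/3 + k/3)
M(P, r) = r*(-7/3 + P) (M(P, r) = r*((-⅓*5 + (⅓)*(-2)) + P) = r*((-5/3 - ⅔) + P) = r*(-7/3 + P))
(Z + I(46))*(u + G(34, -33)) - M(-32, -156) = (-76708 + 46)*(-23571 - 46) - (-156)*(-7 + 3*(-32))/3 = -76662*(-23617) - (-156)*(-7 - 96)/3 = 1810526454 - (-156)*(-103)/3 = 1810526454 - 1*5356 = 1810526454 - 5356 = 1810521098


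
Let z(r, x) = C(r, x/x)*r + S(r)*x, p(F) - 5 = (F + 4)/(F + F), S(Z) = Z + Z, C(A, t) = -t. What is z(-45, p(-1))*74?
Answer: -19980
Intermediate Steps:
S(Z) = 2*Z
p(F) = 5 + (4 + F)/(2*F) (p(F) = 5 + (F + 4)/(F + F) = 5 + (4 + F)/((2*F)) = 5 + (4 + F)*(1/(2*F)) = 5 + (4 + F)/(2*F))
z(r, x) = -r + 2*r*x (z(r, x) = (-x/x)*r + (2*r)*x = (-1*1)*r + 2*r*x = -r + 2*r*x)
z(-45, p(-1))*74 = -45*(-1 + 2*(11/2 + 2/(-1)))*74 = -45*(-1 + 2*(11/2 + 2*(-1)))*74 = -45*(-1 + 2*(11/2 - 2))*74 = -45*(-1 + 2*(7/2))*74 = -45*(-1 + 7)*74 = -45*6*74 = -270*74 = -19980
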